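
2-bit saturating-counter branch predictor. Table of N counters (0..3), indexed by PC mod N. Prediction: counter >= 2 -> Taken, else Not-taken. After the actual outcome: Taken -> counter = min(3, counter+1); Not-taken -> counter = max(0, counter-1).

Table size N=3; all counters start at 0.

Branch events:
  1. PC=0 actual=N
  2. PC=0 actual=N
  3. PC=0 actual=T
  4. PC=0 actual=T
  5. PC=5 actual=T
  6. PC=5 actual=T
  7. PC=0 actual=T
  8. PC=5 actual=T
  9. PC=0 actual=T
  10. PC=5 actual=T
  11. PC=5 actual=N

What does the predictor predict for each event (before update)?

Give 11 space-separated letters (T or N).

Answer: N N N N N N T T T T T

Derivation:
Ev 1: PC=0 idx=0 pred=N actual=N -> ctr[0]=0
Ev 2: PC=0 idx=0 pred=N actual=N -> ctr[0]=0
Ev 3: PC=0 idx=0 pred=N actual=T -> ctr[0]=1
Ev 4: PC=0 idx=0 pred=N actual=T -> ctr[0]=2
Ev 5: PC=5 idx=2 pred=N actual=T -> ctr[2]=1
Ev 6: PC=5 idx=2 pred=N actual=T -> ctr[2]=2
Ev 7: PC=0 idx=0 pred=T actual=T -> ctr[0]=3
Ev 8: PC=5 idx=2 pred=T actual=T -> ctr[2]=3
Ev 9: PC=0 idx=0 pred=T actual=T -> ctr[0]=3
Ev 10: PC=5 idx=2 pred=T actual=T -> ctr[2]=3
Ev 11: PC=5 idx=2 pred=T actual=N -> ctr[2]=2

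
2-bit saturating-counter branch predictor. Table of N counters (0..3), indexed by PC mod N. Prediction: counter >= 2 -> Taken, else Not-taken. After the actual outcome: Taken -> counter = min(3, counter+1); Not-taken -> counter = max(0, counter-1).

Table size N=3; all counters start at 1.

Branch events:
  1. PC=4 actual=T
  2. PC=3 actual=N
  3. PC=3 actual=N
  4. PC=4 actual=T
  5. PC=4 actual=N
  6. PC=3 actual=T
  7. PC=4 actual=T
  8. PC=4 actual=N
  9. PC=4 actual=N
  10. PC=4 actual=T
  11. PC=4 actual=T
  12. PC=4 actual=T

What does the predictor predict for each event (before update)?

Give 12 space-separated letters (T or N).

Answer: N N N T T N T T T N T T

Derivation:
Ev 1: PC=4 idx=1 pred=N actual=T -> ctr[1]=2
Ev 2: PC=3 idx=0 pred=N actual=N -> ctr[0]=0
Ev 3: PC=3 idx=0 pred=N actual=N -> ctr[0]=0
Ev 4: PC=4 idx=1 pred=T actual=T -> ctr[1]=3
Ev 5: PC=4 idx=1 pred=T actual=N -> ctr[1]=2
Ev 6: PC=3 idx=0 pred=N actual=T -> ctr[0]=1
Ev 7: PC=4 idx=1 pred=T actual=T -> ctr[1]=3
Ev 8: PC=4 idx=1 pred=T actual=N -> ctr[1]=2
Ev 9: PC=4 idx=1 pred=T actual=N -> ctr[1]=1
Ev 10: PC=4 idx=1 pred=N actual=T -> ctr[1]=2
Ev 11: PC=4 idx=1 pred=T actual=T -> ctr[1]=3
Ev 12: PC=4 idx=1 pred=T actual=T -> ctr[1]=3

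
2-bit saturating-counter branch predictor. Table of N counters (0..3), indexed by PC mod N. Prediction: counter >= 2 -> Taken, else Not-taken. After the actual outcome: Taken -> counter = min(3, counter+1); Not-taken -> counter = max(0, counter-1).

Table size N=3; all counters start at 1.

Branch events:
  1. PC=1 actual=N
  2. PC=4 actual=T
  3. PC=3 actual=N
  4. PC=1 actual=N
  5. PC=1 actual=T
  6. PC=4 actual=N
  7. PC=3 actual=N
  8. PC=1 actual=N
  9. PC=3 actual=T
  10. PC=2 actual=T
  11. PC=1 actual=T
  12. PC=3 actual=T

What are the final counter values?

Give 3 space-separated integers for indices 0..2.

Ev 1: PC=1 idx=1 pred=N actual=N -> ctr[1]=0
Ev 2: PC=4 idx=1 pred=N actual=T -> ctr[1]=1
Ev 3: PC=3 idx=0 pred=N actual=N -> ctr[0]=0
Ev 4: PC=1 idx=1 pred=N actual=N -> ctr[1]=0
Ev 5: PC=1 idx=1 pred=N actual=T -> ctr[1]=1
Ev 6: PC=4 idx=1 pred=N actual=N -> ctr[1]=0
Ev 7: PC=3 idx=0 pred=N actual=N -> ctr[0]=0
Ev 8: PC=1 idx=1 pred=N actual=N -> ctr[1]=0
Ev 9: PC=3 idx=0 pred=N actual=T -> ctr[0]=1
Ev 10: PC=2 idx=2 pred=N actual=T -> ctr[2]=2
Ev 11: PC=1 idx=1 pred=N actual=T -> ctr[1]=1
Ev 12: PC=3 idx=0 pred=N actual=T -> ctr[0]=2

Answer: 2 1 2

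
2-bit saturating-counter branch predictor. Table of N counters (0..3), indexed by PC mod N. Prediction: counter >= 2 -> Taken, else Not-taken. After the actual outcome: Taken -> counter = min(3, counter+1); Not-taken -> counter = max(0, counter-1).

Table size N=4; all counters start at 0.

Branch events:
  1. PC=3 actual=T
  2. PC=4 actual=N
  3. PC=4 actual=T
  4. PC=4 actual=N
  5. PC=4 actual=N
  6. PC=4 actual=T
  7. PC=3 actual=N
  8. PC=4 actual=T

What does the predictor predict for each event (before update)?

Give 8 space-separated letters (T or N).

Ev 1: PC=3 idx=3 pred=N actual=T -> ctr[3]=1
Ev 2: PC=4 idx=0 pred=N actual=N -> ctr[0]=0
Ev 3: PC=4 idx=0 pred=N actual=T -> ctr[0]=1
Ev 4: PC=4 idx=0 pred=N actual=N -> ctr[0]=0
Ev 5: PC=4 idx=0 pred=N actual=N -> ctr[0]=0
Ev 6: PC=4 idx=0 pred=N actual=T -> ctr[0]=1
Ev 7: PC=3 idx=3 pred=N actual=N -> ctr[3]=0
Ev 8: PC=4 idx=0 pred=N actual=T -> ctr[0]=2

Answer: N N N N N N N N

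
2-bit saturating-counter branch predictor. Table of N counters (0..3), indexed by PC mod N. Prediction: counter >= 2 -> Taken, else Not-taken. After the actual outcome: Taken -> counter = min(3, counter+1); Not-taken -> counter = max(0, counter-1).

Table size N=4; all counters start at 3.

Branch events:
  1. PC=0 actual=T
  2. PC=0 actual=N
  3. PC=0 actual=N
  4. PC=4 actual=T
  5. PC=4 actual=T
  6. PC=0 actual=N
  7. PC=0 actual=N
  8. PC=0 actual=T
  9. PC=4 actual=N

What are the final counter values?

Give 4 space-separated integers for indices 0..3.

Answer: 1 3 3 3

Derivation:
Ev 1: PC=0 idx=0 pred=T actual=T -> ctr[0]=3
Ev 2: PC=0 idx=0 pred=T actual=N -> ctr[0]=2
Ev 3: PC=0 idx=0 pred=T actual=N -> ctr[0]=1
Ev 4: PC=4 idx=0 pred=N actual=T -> ctr[0]=2
Ev 5: PC=4 idx=0 pred=T actual=T -> ctr[0]=3
Ev 6: PC=0 idx=0 pred=T actual=N -> ctr[0]=2
Ev 7: PC=0 idx=0 pred=T actual=N -> ctr[0]=1
Ev 8: PC=0 idx=0 pred=N actual=T -> ctr[0]=2
Ev 9: PC=4 idx=0 pred=T actual=N -> ctr[0]=1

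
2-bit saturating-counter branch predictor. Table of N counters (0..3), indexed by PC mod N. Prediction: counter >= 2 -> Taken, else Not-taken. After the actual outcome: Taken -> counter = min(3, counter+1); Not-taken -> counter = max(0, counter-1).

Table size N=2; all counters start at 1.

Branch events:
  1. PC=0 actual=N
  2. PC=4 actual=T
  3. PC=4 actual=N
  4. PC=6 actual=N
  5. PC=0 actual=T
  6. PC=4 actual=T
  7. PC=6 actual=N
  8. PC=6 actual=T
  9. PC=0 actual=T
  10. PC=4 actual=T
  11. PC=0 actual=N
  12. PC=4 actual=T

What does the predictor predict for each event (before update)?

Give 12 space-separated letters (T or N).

Answer: N N N N N N T N T T T T

Derivation:
Ev 1: PC=0 idx=0 pred=N actual=N -> ctr[0]=0
Ev 2: PC=4 idx=0 pred=N actual=T -> ctr[0]=1
Ev 3: PC=4 idx=0 pred=N actual=N -> ctr[0]=0
Ev 4: PC=6 idx=0 pred=N actual=N -> ctr[0]=0
Ev 5: PC=0 idx=0 pred=N actual=T -> ctr[0]=1
Ev 6: PC=4 idx=0 pred=N actual=T -> ctr[0]=2
Ev 7: PC=6 idx=0 pred=T actual=N -> ctr[0]=1
Ev 8: PC=6 idx=0 pred=N actual=T -> ctr[0]=2
Ev 9: PC=0 idx=0 pred=T actual=T -> ctr[0]=3
Ev 10: PC=4 idx=0 pred=T actual=T -> ctr[0]=3
Ev 11: PC=0 idx=0 pred=T actual=N -> ctr[0]=2
Ev 12: PC=4 idx=0 pred=T actual=T -> ctr[0]=3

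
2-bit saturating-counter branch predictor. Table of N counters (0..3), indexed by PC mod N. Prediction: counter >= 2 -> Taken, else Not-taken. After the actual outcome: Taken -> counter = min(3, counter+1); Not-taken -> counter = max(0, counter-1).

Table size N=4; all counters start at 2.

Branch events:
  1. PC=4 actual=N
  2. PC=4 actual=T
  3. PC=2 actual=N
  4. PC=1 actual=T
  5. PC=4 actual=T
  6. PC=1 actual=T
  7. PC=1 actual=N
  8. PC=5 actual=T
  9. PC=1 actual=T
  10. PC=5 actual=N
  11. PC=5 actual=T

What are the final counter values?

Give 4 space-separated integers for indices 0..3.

Ev 1: PC=4 idx=0 pred=T actual=N -> ctr[0]=1
Ev 2: PC=4 idx=0 pred=N actual=T -> ctr[0]=2
Ev 3: PC=2 idx=2 pred=T actual=N -> ctr[2]=1
Ev 4: PC=1 idx=1 pred=T actual=T -> ctr[1]=3
Ev 5: PC=4 idx=0 pred=T actual=T -> ctr[0]=3
Ev 6: PC=1 idx=1 pred=T actual=T -> ctr[1]=3
Ev 7: PC=1 idx=1 pred=T actual=N -> ctr[1]=2
Ev 8: PC=5 idx=1 pred=T actual=T -> ctr[1]=3
Ev 9: PC=1 idx=1 pred=T actual=T -> ctr[1]=3
Ev 10: PC=5 idx=1 pred=T actual=N -> ctr[1]=2
Ev 11: PC=5 idx=1 pred=T actual=T -> ctr[1]=3

Answer: 3 3 1 2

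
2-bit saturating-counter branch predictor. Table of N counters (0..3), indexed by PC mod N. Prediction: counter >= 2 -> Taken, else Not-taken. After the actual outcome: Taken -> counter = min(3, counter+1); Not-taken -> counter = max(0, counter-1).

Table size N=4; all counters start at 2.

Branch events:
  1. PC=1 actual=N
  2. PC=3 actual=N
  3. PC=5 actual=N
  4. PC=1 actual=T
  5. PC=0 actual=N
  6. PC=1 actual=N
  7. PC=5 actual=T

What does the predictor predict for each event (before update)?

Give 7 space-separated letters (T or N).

Answer: T T N N T N N

Derivation:
Ev 1: PC=1 idx=1 pred=T actual=N -> ctr[1]=1
Ev 2: PC=3 idx=3 pred=T actual=N -> ctr[3]=1
Ev 3: PC=5 idx=1 pred=N actual=N -> ctr[1]=0
Ev 4: PC=1 idx=1 pred=N actual=T -> ctr[1]=1
Ev 5: PC=0 idx=0 pred=T actual=N -> ctr[0]=1
Ev 6: PC=1 idx=1 pred=N actual=N -> ctr[1]=0
Ev 7: PC=5 idx=1 pred=N actual=T -> ctr[1]=1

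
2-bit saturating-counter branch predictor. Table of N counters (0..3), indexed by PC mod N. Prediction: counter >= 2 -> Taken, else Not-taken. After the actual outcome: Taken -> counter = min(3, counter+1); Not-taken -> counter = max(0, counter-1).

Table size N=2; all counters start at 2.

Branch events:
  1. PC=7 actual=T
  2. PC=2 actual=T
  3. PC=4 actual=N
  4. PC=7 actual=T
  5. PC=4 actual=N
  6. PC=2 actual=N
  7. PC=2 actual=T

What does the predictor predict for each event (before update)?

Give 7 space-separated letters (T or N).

Answer: T T T T T N N

Derivation:
Ev 1: PC=7 idx=1 pred=T actual=T -> ctr[1]=3
Ev 2: PC=2 idx=0 pred=T actual=T -> ctr[0]=3
Ev 3: PC=4 idx=0 pred=T actual=N -> ctr[0]=2
Ev 4: PC=7 idx=1 pred=T actual=T -> ctr[1]=3
Ev 5: PC=4 idx=0 pred=T actual=N -> ctr[0]=1
Ev 6: PC=2 idx=0 pred=N actual=N -> ctr[0]=0
Ev 7: PC=2 idx=0 pred=N actual=T -> ctr[0]=1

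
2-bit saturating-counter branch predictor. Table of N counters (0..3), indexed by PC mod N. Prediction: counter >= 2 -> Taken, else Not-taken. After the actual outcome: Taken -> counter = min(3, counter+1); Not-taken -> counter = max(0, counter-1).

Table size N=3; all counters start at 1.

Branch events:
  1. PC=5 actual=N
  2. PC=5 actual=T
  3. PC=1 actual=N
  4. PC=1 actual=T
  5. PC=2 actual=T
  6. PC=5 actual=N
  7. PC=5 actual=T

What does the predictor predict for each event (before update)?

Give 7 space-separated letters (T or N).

Ev 1: PC=5 idx=2 pred=N actual=N -> ctr[2]=0
Ev 2: PC=5 idx=2 pred=N actual=T -> ctr[2]=1
Ev 3: PC=1 idx=1 pred=N actual=N -> ctr[1]=0
Ev 4: PC=1 idx=1 pred=N actual=T -> ctr[1]=1
Ev 5: PC=2 idx=2 pred=N actual=T -> ctr[2]=2
Ev 6: PC=5 idx=2 pred=T actual=N -> ctr[2]=1
Ev 7: PC=5 idx=2 pred=N actual=T -> ctr[2]=2

Answer: N N N N N T N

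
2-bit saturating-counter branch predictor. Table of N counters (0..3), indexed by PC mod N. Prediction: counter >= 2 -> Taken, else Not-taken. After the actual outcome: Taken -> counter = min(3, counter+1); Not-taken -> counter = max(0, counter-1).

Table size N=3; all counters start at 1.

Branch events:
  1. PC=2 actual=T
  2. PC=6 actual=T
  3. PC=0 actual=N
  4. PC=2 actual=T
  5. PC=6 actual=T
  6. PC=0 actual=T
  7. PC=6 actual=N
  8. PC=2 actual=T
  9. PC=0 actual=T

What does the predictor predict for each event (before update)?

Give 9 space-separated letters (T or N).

Ev 1: PC=2 idx=2 pred=N actual=T -> ctr[2]=2
Ev 2: PC=6 idx=0 pred=N actual=T -> ctr[0]=2
Ev 3: PC=0 idx=0 pred=T actual=N -> ctr[0]=1
Ev 4: PC=2 idx=2 pred=T actual=T -> ctr[2]=3
Ev 5: PC=6 idx=0 pred=N actual=T -> ctr[0]=2
Ev 6: PC=0 idx=0 pred=T actual=T -> ctr[0]=3
Ev 7: PC=6 idx=0 pred=T actual=N -> ctr[0]=2
Ev 8: PC=2 idx=2 pred=T actual=T -> ctr[2]=3
Ev 9: PC=0 idx=0 pred=T actual=T -> ctr[0]=3

Answer: N N T T N T T T T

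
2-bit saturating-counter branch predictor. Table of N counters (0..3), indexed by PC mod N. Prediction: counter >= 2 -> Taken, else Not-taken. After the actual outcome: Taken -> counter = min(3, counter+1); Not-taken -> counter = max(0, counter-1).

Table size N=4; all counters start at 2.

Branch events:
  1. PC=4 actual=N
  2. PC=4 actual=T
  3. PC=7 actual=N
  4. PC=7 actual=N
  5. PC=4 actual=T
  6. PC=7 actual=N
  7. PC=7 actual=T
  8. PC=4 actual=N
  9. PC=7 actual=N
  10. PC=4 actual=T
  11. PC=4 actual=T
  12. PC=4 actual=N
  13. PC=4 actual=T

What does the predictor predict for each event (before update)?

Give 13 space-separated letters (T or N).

Ev 1: PC=4 idx=0 pred=T actual=N -> ctr[0]=1
Ev 2: PC=4 idx=0 pred=N actual=T -> ctr[0]=2
Ev 3: PC=7 idx=3 pred=T actual=N -> ctr[3]=1
Ev 4: PC=7 idx=3 pred=N actual=N -> ctr[3]=0
Ev 5: PC=4 idx=0 pred=T actual=T -> ctr[0]=3
Ev 6: PC=7 idx=3 pred=N actual=N -> ctr[3]=0
Ev 7: PC=7 idx=3 pred=N actual=T -> ctr[3]=1
Ev 8: PC=4 idx=0 pred=T actual=N -> ctr[0]=2
Ev 9: PC=7 idx=3 pred=N actual=N -> ctr[3]=0
Ev 10: PC=4 idx=0 pred=T actual=T -> ctr[0]=3
Ev 11: PC=4 idx=0 pred=T actual=T -> ctr[0]=3
Ev 12: PC=4 idx=0 pred=T actual=N -> ctr[0]=2
Ev 13: PC=4 idx=0 pred=T actual=T -> ctr[0]=3

Answer: T N T N T N N T N T T T T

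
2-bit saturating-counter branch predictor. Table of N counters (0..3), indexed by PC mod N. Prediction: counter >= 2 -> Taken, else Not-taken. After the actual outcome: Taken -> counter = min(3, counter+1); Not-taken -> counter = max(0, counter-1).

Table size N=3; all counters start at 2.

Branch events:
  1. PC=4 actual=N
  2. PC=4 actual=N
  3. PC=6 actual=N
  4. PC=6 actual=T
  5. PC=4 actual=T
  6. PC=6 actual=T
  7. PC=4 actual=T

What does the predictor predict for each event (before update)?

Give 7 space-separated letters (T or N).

Ev 1: PC=4 idx=1 pred=T actual=N -> ctr[1]=1
Ev 2: PC=4 idx=1 pred=N actual=N -> ctr[1]=0
Ev 3: PC=6 idx=0 pred=T actual=N -> ctr[0]=1
Ev 4: PC=6 idx=0 pred=N actual=T -> ctr[0]=2
Ev 5: PC=4 idx=1 pred=N actual=T -> ctr[1]=1
Ev 6: PC=6 idx=0 pred=T actual=T -> ctr[0]=3
Ev 7: PC=4 idx=1 pred=N actual=T -> ctr[1]=2

Answer: T N T N N T N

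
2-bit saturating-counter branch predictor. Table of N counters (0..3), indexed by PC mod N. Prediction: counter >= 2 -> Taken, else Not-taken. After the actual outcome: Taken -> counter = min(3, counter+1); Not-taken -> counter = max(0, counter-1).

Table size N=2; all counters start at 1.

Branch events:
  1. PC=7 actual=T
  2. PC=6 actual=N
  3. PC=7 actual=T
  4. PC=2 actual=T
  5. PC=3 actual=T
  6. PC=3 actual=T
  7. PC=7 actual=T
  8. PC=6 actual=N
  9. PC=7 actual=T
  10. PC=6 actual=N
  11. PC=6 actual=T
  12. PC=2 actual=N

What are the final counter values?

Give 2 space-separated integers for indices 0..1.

Ev 1: PC=7 idx=1 pred=N actual=T -> ctr[1]=2
Ev 2: PC=6 idx=0 pred=N actual=N -> ctr[0]=0
Ev 3: PC=7 idx=1 pred=T actual=T -> ctr[1]=3
Ev 4: PC=2 idx=0 pred=N actual=T -> ctr[0]=1
Ev 5: PC=3 idx=1 pred=T actual=T -> ctr[1]=3
Ev 6: PC=3 idx=1 pred=T actual=T -> ctr[1]=3
Ev 7: PC=7 idx=1 pred=T actual=T -> ctr[1]=3
Ev 8: PC=6 idx=0 pred=N actual=N -> ctr[0]=0
Ev 9: PC=7 idx=1 pred=T actual=T -> ctr[1]=3
Ev 10: PC=6 idx=0 pred=N actual=N -> ctr[0]=0
Ev 11: PC=6 idx=0 pred=N actual=T -> ctr[0]=1
Ev 12: PC=2 idx=0 pred=N actual=N -> ctr[0]=0

Answer: 0 3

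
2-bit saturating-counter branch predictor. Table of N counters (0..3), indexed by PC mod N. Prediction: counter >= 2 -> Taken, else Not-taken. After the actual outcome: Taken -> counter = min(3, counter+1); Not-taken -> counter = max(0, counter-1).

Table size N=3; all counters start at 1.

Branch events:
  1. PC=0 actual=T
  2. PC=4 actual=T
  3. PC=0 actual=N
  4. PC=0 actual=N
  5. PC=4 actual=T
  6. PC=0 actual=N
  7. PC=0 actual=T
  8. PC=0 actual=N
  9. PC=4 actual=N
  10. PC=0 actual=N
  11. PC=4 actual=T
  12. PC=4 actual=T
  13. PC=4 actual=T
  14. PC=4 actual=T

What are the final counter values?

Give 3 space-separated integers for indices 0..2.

Answer: 0 3 1

Derivation:
Ev 1: PC=0 idx=0 pred=N actual=T -> ctr[0]=2
Ev 2: PC=4 idx=1 pred=N actual=T -> ctr[1]=2
Ev 3: PC=0 idx=0 pred=T actual=N -> ctr[0]=1
Ev 4: PC=0 idx=0 pred=N actual=N -> ctr[0]=0
Ev 5: PC=4 idx=1 pred=T actual=T -> ctr[1]=3
Ev 6: PC=0 idx=0 pred=N actual=N -> ctr[0]=0
Ev 7: PC=0 idx=0 pred=N actual=T -> ctr[0]=1
Ev 8: PC=0 idx=0 pred=N actual=N -> ctr[0]=0
Ev 9: PC=4 idx=1 pred=T actual=N -> ctr[1]=2
Ev 10: PC=0 idx=0 pred=N actual=N -> ctr[0]=0
Ev 11: PC=4 idx=1 pred=T actual=T -> ctr[1]=3
Ev 12: PC=4 idx=1 pred=T actual=T -> ctr[1]=3
Ev 13: PC=4 idx=1 pred=T actual=T -> ctr[1]=3
Ev 14: PC=4 idx=1 pred=T actual=T -> ctr[1]=3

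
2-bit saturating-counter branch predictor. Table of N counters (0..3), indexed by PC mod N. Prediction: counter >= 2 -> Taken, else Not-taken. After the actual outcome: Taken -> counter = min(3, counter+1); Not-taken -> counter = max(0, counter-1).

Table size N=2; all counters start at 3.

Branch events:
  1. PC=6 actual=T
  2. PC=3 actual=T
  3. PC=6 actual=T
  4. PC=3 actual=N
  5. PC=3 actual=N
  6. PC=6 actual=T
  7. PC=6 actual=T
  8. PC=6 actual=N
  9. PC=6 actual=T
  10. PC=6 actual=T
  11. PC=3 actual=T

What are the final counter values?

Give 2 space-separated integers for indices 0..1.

Answer: 3 2

Derivation:
Ev 1: PC=6 idx=0 pred=T actual=T -> ctr[0]=3
Ev 2: PC=3 idx=1 pred=T actual=T -> ctr[1]=3
Ev 3: PC=6 idx=0 pred=T actual=T -> ctr[0]=3
Ev 4: PC=3 idx=1 pred=T actual=N -> ctr[1]=2
Ev 5: PC=3 idx=1 pred=T actual=N -> ctr[1]=1
Ev 6: PC=6 idx=0 pred=T actual=T -> ctr[0]=3
Ev 7: PC=6 idx=0 pred=T actual=T -> ctr[0]=3
Ev 8: PC=6 idx=0 pred=T actual=N -> ctr[0]=2
Ev 9: PC=6 idx=0 pred=T actual=T -> ctr[0]=3
Ev 10: PC=6 idx=0 pred=T actual=T -> ctr[0]=3
Ev 11: PC=3 idx=1 pred=N actual=T -> ctr[1]=2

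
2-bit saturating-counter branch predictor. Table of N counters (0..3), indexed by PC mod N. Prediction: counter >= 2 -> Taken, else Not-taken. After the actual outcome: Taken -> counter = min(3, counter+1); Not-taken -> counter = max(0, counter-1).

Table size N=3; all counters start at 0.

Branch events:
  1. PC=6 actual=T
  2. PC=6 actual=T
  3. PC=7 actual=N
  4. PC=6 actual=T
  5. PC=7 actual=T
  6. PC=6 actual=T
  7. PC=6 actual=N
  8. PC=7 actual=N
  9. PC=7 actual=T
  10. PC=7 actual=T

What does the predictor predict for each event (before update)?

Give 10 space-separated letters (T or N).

Ev 1: PC=6 idx=0 pred=N actual=T -> ctr[0]=1
Ev 2: PC=6 idx=0 pred=N actual=T -> ctr[0]=2
Ev 3: PC=7 idx=1 pred=N actual=N -> ctr[1]=0
Ev 4: PC=6 idx=0 pred=T actual=T -> ctr[0]=3
Ev 5: PC=7 idx=1 pred=N actual=T -> ctr[1]=1
Ev 6: PC=6 idx=0 pred=T actual=T -> ctr[0]=3
Ev 7: PC=6 idx=0 pred=T actual=N -> ctr[0]=2
Ev 8: PC=7 idx=1 pred=N actual=N -> ctr[1]=0
Ev 9: PC=7 idx=1 pred=N actual=T -> ctr[1]=1
Ev 10: PC=7 idx=1 pred=N actual=T -> ctr[1]=2

Answer: N N N T N T T N N N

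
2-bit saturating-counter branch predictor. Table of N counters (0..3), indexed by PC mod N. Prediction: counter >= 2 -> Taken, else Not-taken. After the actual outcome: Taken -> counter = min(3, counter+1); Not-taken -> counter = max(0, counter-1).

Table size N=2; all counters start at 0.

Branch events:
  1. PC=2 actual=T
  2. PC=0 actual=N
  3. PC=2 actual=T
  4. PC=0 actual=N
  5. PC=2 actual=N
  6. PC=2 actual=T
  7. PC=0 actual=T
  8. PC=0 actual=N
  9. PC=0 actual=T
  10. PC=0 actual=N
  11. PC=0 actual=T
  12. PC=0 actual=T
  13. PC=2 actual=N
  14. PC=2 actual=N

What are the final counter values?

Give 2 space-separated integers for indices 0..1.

Answer: 1 0

Derivation:
Ev 1: PC=2 idx=0 pred=N actual=T -> ctr[0]=1
Ev 2: PC=0 idx=0 pred=N actual=N -> ctr[0]=0
Ev 3: PC=2 idx=0 pred=N actual=T -> ctr[0]=1
Ev 4: PC=0 idx=0 pred=N actual=N -> ctr[0]=0
Ev 5: PC=2 idx=0 pred=N actual=N -> ctr[0]=0
Ev 6: PC=2 idx=0 pred=N actual=T -> ctr[0]=1
Ev 7: PC=0 idx=0 pred=N actual=T -> ctr[0]=2
Ev 8: PC=0 idx=0 pred=T actual=N -> ctr[0]=1
Ev 9: PC=0 idx=0 pred=N actual=T -> ctr[0]=2
Ev 10: PC=0 idx=0 pred=T actual=N -> ctr[0]=1
Ev 11: PC=0 idx=0 pred=N actual=T -> ctr[0]=2
Ev 12: PC=0 idx=0 pred=T actual=T -> ctr[0]=3
Ev 13: PC=2 idx=0 pred=T actual=N -> ctr[0]=2
Ev 14: PC=2 idx=0 pred=T actual=N -> ctr[0]=1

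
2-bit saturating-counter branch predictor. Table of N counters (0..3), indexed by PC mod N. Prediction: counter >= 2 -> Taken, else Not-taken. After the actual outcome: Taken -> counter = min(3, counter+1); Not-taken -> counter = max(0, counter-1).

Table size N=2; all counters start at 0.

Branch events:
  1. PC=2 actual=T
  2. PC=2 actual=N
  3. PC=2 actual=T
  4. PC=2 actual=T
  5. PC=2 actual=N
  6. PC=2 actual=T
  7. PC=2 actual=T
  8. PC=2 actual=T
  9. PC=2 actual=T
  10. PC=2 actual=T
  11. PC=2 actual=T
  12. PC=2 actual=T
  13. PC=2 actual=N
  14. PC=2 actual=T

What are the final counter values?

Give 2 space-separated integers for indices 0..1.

Ev 1: PC=2 idx=0 pred=N actual=T -> ctr[0]=1
Ev 2: PC=2 idx=0 pred=N actual=N -> ctr[0]=0
Ev 3: PC=2 idx=0 pred=N actual=T -> ctr[0]=1
Ev 4: PC=2 idx=0 pred=N actual=T -> ctr[0]=2
Ev 5: PC=2 idx=0 pred=T actual=N -> ctr[0]=1
Ev 6: PC=2 idx=0 pred=N actual=T -> ctr[0]=2
Ev 7: PC=2 idx=0 pred=T actual=T -> ctr[0]=3
Ev 8: PC=2 idx=0 pred=T actual=T -> ctr[0]=3
Ev 9: PC=2 idx=0 pred=T actual=T -> ctr[0]=3
Ev 10: PC=2 idx=0 pred=T actual=T -> ctr[0]=3
Ev 11: PC=2 idx=0 pred=T actual=T -> ctr[0]=3
Ev 12: PC=2 idx=0 pred=T actual=T -> ctr[0]=3
Ev 13: PC=2 idx=0 pred=T actual=N -> ctr[0]=2
Ev 14: PC=2 idx=0 pred=T actual=T -> ctr[0]=3

Answer: 3 0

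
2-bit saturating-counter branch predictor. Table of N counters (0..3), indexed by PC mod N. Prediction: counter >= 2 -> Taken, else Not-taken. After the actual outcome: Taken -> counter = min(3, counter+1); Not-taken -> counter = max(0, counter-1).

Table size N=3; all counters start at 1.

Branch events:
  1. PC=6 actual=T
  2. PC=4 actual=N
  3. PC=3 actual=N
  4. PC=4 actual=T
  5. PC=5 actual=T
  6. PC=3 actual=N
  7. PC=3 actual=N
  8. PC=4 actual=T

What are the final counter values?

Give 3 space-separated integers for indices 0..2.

Answer: 0 2 2

Derivation:
Ev 1: PC=6 idx=0 pred=N actual=T -> ctr[0]=2
Ev 2: PC=4 idx=1 pred=N actual=N -> ctr[1]=0
Ev 3: PC=3 idx=0 pred=T actual=N -> ctr[0]=1
Ev 4: PC=4 idx=1 pred=N actual=T -> ctr[1]=1
Ev 5: PC=5 idx=2 pred=N actual=T -> ctr[2]=2
Ev 6: PC=3 idx=0 pred=N actual=N -> ctr[0]=0
Ev 7: PC=3 idx=0 pred=N actual=N -> ctr[0]=0
Ev 8: PC=4 idx=1 pred=N actual=T -> ctr[1]=2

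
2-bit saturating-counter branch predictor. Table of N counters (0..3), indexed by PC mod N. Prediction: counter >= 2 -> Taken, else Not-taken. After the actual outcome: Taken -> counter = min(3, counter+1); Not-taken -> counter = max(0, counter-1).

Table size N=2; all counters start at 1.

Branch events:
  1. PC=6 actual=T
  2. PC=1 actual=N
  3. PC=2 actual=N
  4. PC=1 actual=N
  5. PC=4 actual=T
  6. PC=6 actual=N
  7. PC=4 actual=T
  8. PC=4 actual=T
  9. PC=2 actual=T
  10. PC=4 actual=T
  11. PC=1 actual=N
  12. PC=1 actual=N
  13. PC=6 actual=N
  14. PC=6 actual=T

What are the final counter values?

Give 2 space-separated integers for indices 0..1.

Answer: 3 0

Derivation:
Ev 1: PC=6 idx=0 pred=N actual=T -> ctr[0]=2
Ev 2: PC=1 idx=1 pred=N actual=N -> ctr[1]=0
Ev 3: PC=2 idx=0 pred=T actual=N -> ctr[0]=1
Ev 4: PC=1 idx=1 pred=N actual=N -> ctr[1]=0
Ev 5: PC=4 idx=0 pred=N actual=T -> ctr[0]=2
Ev 6: PC=6 idx=0 pred=T actual=N -> ctr[0]=1
Ev 7: PC=4 idx=0 pred=N actual=T -> ctr[0]=2
Ev 8: PC=4 idx=0 pred=T actual=T -> ctr[0]=3
Ev 9: PC=2 idx=0 pred=T actual=T -> ctr[0]=3
Ev 10: PC=4 idx=0 pred=T actual=T -> ctr[0]=3
Ev 11: PC=1 idx=1 pred=N actual=N -> ctr[1]=0
Ev 12: PC=1 idx=1 pred=N actual=N -> ctr[1]=0
Ev 13: PC=6 idx=0 pred=T actual=N -> ctr[0]=2
Ev 14: PC=6 idx=0 pred=T actual=T -> ctr[0]=3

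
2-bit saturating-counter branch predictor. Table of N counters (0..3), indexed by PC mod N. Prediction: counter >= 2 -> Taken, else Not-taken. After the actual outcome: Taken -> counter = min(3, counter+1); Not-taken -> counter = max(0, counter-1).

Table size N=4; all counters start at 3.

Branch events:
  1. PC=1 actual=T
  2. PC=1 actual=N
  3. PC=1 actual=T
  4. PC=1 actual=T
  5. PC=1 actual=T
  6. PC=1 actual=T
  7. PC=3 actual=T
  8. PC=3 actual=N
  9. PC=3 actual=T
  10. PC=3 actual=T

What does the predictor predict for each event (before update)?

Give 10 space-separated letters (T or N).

Answer: T T T T T T T T T T

Derivation:
Ev 1: PC=1 idx=1 pred=T actual=T -> ctr[1]=3
Ev 2: PC=1 idx=1 pred=T actual=N -> ctr[1]=2
Ev 3: PC=1 idx=1 pred=T actual=T -> ctr[1]=3
Ev 4: PC=1 idx=1 pred=T actual=T -> ctr[1]=3
Ev 5: PC=1 idx=1 pred=T actual=T -> ctr[1]=3
Ev 6: PC=1 idx=1 pred=T actual=T -> ctr[1]=3
Ev 7: PC=3 idx=3 pred=T actual=T -> ctr[3]=3
Ev 8: PC=3 idx=3 pred=T actual=N -> ctr[3]=2
Ev 9: PC=3 idx=3 pred=T actual=T -> ctr[3]=3
Ev 10: PC=3 idx=3 pred=T actual=T -> ctr[3]=3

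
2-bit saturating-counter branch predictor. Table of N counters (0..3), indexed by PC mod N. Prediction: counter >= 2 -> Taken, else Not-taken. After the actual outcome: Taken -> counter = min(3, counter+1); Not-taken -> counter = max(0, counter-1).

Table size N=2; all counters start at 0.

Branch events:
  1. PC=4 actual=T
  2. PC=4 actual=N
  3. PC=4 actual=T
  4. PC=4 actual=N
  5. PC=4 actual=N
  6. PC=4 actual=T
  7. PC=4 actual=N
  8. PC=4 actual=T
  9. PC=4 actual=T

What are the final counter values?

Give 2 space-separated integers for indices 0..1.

Ev 1: PC=4 idx=0 pred=N actual=T -> ctr[0]=1
Ev 2: PC=4 idx=0 pred=N actual=N -> ctr[0]=0
Ev 3: PC=4 idx=0 pred=N actual=T -> ctr[0]=1
Ev 4: PC=4 idx=0 pred=N actual=N -> ctr[0]=0
Ev 5: PC=4 idx=0 pred=N actual=N -> ctr[0]=0
Ev 6: PC=4 idx=0 pred=N actual=T -> ctr[0]=1
Ev 7: PC=4 idx=0 pred=N actual=N -> ctr[0]=0
Ev 8: PC=4 idx=0 pred=N actual=T -> ctr[0]=1
Ev 9: PC=4 idx=0 pred=N actual=T -> ctr[0]=2

Answer: 2 0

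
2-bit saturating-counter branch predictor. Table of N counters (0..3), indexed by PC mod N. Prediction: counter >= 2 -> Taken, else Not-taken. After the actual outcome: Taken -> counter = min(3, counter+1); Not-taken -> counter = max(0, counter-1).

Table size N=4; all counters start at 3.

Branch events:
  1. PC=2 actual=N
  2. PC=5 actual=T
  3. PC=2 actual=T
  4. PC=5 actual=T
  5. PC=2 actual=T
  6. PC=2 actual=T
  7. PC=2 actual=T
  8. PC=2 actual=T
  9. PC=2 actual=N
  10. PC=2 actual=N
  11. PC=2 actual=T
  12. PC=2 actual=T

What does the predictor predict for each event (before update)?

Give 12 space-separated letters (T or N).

Answer: T T T T T T T T T T N T

Derivation:
Ev 1: PC=2 idx=2 pred=T actual=N -> ctr[2]=2
Ev 2: PC=5 idx=1 pred=T actual=T -> ctr[1]=3
Ev 3: PC=2 idx=2 pred=T actual=T -> ctr[2]=3
Ev 4: PC=5 idx=1 pred=T actual=T -> ctr[1]=3
Ev 5: PC=2 idx=2 pred=T actual=T -> ctr[2]=3
Ev 6: PC=2 idx=2 pred=T actual=T -> ctr[2]=3
Ev 7: PC=2 idx=2 pred=T actual=T -> ctr[2]=3
Ev 8: PC=2 idx=2 pred=T actual=T -> ctr[2]=3
Ev 9: PC=2 idx=2 pred=T actual=N -> ctr[2]=2
Ev 10: PC=2 idx=2 pred=T actual=N -> ctr[2]=1
Ev 11: PC=2 idx=2 pred=N actual=T -> ctr[2]=2
Ev 12: PC=2 idx=2 pred=T actual=T -> ctr[2]=3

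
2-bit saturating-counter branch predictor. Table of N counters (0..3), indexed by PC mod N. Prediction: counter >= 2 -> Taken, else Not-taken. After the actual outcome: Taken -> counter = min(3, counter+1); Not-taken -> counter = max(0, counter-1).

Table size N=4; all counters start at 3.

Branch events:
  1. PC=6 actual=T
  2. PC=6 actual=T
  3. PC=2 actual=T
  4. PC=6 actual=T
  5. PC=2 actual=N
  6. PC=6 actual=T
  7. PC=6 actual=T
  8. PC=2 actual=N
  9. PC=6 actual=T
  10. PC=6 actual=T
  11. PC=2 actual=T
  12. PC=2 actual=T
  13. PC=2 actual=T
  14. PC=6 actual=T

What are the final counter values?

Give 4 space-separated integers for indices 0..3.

Answer: 3 3 3 3

Derivation:
Ev 1: PC=6 idx=2 pred=T actual=T -> ctr[2]=3
Ev 2: PC=6 idx=2 pred=T actual=T -> ctr[2]=3
Ev 3: PC=2 idx=2 pred=T actual=T -> ctr[2]=3
Ev 4: PC=6 idx=2 pred=T actual=T -> ctr[2]=3
Ev 5: PC=2 idx=2 pred=T actual=N -> ctr[2]=2
Ev 6: PC=6 idx=2 pred=T actual=T -> ctr[2]=3
Ev 7: PC=6 idx=2 pred=T actual=T -> ctr[2]=3
Ev 8: PC=2 idx=2 pred=T actual=N -> ctr[2]=2
Ev 9: PC=6 idx=2 pred=T actual=T -> ctr[2]=3
Ev 10: PC=6 idx=2 pred=T actual=T -> ctr[2]=3
Ev 11: PC=2 idx=2 pred=T actual=T -> ctr[2]=3
Ev 12: PC=2 idx=2 pred=T actual=T -> ctr[2]=3
Ev 13: PC=2 idx=2 pred=T actual=T -> ctr[2]=3
Ev 14: PC=6 idx=2 pred=T actual=T -> ctr[2]=3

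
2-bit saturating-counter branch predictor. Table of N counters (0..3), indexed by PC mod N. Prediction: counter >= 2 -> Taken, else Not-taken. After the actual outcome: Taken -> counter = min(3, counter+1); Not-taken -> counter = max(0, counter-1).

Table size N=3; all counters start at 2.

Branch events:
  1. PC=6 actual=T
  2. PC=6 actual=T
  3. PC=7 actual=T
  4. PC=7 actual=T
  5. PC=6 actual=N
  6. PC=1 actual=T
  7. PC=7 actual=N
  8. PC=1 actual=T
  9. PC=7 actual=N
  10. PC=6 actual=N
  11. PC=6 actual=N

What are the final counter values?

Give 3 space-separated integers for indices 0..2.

Ev 1: PC=6 idx=0 pred=T actual=T -> ctr[0]=3
Ev 2: PC=6 idx=0 pred=T actual=T -> ctr[0]=3
Ev 3: PC=7 idx=1 pred=T actual=T -> ctr[1]=3
Ev 4: PC=7 idx=1 pred=T actual=T -> ctr[1]=3
Ev 5: PC=6 idx=0 pred=T actual=N -> ctr[0]=2
Ev 6: PC=1 idx=1 pred=T actual=T -> ctr[1]=3
Ev 7: PC=7 idx=1 pred=T actual=N -> ctr[1]=2
Ev 8: PC=1 idx=1 pred=T actual=T -> ctr[1]=3
Ev 9: PC=7 idx=1 pred=T actual=N -> ctr[1]=2
Ev 10: PC=6 idx=0 pred=T actual=N -> ctr[0]=1
Ev 11: PC=6 idx=0 pred=N actual=N -> ctr[0]=0

Answer: 0 2 2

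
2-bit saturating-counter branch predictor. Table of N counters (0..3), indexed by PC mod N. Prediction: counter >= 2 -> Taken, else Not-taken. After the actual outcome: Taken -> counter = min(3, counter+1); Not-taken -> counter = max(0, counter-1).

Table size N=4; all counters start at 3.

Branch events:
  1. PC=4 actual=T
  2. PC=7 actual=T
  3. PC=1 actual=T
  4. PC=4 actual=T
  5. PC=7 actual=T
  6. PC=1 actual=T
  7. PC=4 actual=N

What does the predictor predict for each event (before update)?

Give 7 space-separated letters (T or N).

Answer: T T T T T T T

Derivation:
Ev 1: PC=4 idx=0 pred=T actual=T -> ctr[0]=3
Ev 2: PC=7 idx=3 pred=T actual=T -> ctr[3]=3
Ev 3: PC=1 idx=1 pred=T actual=T -> ctr[1]=3
Ev 4: PC=4 idx=0 pred=T actual=T -> ctr[0]=3
Ev 5: PC=7 idx=3 pred=T actual=T -> ctr[3]=3
Ev 6: PC=1 idx=1 pred=T actual=T -> ctr[1]=3
Ev 7: PC=4 idx=0 pred=T actual=N -> ctr[0]=2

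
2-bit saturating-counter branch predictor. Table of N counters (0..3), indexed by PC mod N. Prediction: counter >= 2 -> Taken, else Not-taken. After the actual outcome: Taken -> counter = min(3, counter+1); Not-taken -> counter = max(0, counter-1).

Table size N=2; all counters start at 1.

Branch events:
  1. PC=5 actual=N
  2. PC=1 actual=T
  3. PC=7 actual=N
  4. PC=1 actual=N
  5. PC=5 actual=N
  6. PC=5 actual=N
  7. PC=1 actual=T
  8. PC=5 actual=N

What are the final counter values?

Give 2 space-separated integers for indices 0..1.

Ev 1: PC=5 idx=1 pred=N actual=N -> ctr[1]=0
Ev 2: PC=1 idx=1 pred=N actual=T -> ctr[1]=1
Ev 3: PC=7 idx=1 pred=N actual=N -> ctr[1]=0
Ev 4: PC=1 idx=1 pred=N actual=N -> ctr[1]=0
Ev 5: PC=5 idx=1 pred=N actual=N -> ctr[1]=0
Ev 6: PC=5 idx=1 pred=N actual=N -> ctr[1]=0
Ev 7: PC=1 idx=1 pred=N actual=T -> ctr[1]=1
Ev 8: PC=5 idx=1 pred=N actual=N -> ctr[1]=0

Answer: 1 0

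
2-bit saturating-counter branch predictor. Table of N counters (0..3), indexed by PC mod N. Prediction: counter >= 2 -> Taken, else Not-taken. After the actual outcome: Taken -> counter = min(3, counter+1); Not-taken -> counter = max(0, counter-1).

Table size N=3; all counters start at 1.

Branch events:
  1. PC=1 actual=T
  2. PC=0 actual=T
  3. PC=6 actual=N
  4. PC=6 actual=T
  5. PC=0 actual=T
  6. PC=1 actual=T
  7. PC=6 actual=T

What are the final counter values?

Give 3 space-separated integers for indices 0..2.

Answer: 3 3 1

Derivation:
Ev 1: PC=1 idx=1 pred=N actual=T -> ctr[1]=2
Ev 2: PC=0 idx=0 pred=N actual=T -> ctr[0]=2
Ev 3: PC=6 idx=0 pred=T actual=N -> ctr[0]=1
Ev 4: PC=6 idx=0 pred=N actual=T -> ctr[0]=2
Ev 5: PC=0 idx=0 pred=T actual=T -> ctr[0]=3
Ev 6: PC=1 idx=1 pred=T actual=T -> ctr[1]=3
Ev 7: PC=6 idx=0 pred=T actual=T -> ctr[0]=3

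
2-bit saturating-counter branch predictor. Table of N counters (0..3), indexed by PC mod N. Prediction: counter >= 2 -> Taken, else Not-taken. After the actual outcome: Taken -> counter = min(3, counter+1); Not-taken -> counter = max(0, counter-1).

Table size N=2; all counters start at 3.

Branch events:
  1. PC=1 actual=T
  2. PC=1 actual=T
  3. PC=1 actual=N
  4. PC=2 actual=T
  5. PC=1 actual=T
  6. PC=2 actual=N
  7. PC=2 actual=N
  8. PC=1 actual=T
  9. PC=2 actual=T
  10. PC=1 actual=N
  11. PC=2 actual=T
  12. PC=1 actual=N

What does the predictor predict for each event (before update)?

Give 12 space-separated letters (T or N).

Ev 1: PC=1 idx=1 pred=T actual=T -> ctr[1]=3
Ev 2: PC=1 idx=1 pred=T actual=T -> ctr[1]=3
Ev 3: PC=1 idx=1 pred=T actual=N -> ctr[1]=2
Ev 4: PC=2 idx=0 pred=T actual=T -> ctr[0]=3
Ev 5: PC=1 idx=1 pred=T actual=T -> ctr[1]=3
Ev 6: PC=2 idx=0 pred=T actual=N -> ctr[0]=2
Ev 7: PC=2 idx=0 pred=T actual=N -> ctr[0]=1
Ev 8: PC=1 idx=1 pred=T actual=T -> ctr[1]=3
Ev 9: PC=2 idx=0 pred=N actual=T -> ctr[0]=2
Ev 10: PC=1 idx=1 pred=T actual=N -> ctr[1]=2
Ev 11: PC=2 idx=0 pred=T actual=T -> ctr[0]=3
Ev 12: PC=1 idx=1 pred=T actual=N -> ctr[1]=1

Answer: T T T T T T T T N T T T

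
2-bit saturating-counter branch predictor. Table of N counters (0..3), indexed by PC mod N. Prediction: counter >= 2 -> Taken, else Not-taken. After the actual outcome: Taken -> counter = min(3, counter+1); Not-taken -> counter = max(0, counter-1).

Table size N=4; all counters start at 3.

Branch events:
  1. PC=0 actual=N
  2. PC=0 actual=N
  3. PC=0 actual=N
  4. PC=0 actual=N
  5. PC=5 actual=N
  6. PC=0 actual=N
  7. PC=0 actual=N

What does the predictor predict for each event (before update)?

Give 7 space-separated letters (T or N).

Ev 1: PC=0 idx=0 pred=T actual=N -> ctr[0]=2
Ev 2: PC=0 idx=0 pred=T actual=N -> ctr[0]=1
Ev 3: PC=0 idx=0 pred=N actual=N -> ctr[0]=0
Ev 4: PC=0 idx=0 pred=N actual=N -> ctr[0]=0
Ev 5: PC=5 idx=1 pred=T actual=N -> ctr[1]=2
Ev 6: PC=0 idx=0 pred=N actual=N -> ctr[0]=0
Ev 7: PC=0 idx=0 pred=N actual=N -> ctr[0]=0

Answer: T T N N T N N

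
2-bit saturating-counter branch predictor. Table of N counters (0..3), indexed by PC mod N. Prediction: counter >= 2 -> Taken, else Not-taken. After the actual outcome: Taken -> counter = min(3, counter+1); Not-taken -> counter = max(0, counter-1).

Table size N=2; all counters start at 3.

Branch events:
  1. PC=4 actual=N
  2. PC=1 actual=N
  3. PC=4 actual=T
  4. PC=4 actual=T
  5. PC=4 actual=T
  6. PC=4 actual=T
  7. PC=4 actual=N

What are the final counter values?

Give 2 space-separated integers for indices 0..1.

Ev 1: PC=4 idx=0 pred=T actual=N -> ctr[0]=2
Ev 2: PC=1 idx=1 pred=T actual=N -> ctr[1]=2
Ev 3: PC=4 idx=0 pred=T actual=T -> ctr[0]=3
Ev 4: PC=4 idx=0 pred=T actual=T -> ctr[0]=3
Ev 5: PC=4 idx=0 pred=T actual=T -> ctr[0]=3
Ev 6: PC=4 idx=0 pred=T actual=T -> ctr[0]=3
Ev 7: PC=4 idx=0 pred=T actual=N -> ctr[0]=2

Answer: 2 2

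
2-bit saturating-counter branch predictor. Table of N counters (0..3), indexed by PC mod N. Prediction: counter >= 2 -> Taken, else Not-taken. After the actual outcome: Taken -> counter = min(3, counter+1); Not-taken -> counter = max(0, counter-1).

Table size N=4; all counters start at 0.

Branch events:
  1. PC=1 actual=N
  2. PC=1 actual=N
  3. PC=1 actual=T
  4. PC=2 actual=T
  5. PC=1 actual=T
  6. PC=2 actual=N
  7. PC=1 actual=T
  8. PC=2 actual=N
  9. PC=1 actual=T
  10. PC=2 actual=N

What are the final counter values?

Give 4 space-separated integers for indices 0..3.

Ev 1: PC=1 idx=1 pred=N actual=N -> ctr[1]=0
Ev 2: PC=1 idx=1 pred=N actual=N -> ctr[1]=0
Ev 3: PC=1 idx=1 pred=N actual=T -> ctr[1]=1
Ev 4: PC=2 idx=2 pred=N actual=T -> ctr[2]=1
Ev 5: PC=1 idx=1 pred=N actual=T -> ctr[1]=2
Ev 6: PC=2 idx=2 pred=N actual=N -> ctr[2]=0
Ev 7: PC=1 idx=1 pred=T actual=T -> ctr[1]=3
Ev 8: PC=2 idx=2 pred=N actual=N -> ctr[2]=0
Ev 9: PC=1 idx=1 pred=T actual=T -> ctr[1]=3
Ev 10: PC=2 idx=2 pred=N actual=N -> ctr[2]=0

Answer: 0 3 0 0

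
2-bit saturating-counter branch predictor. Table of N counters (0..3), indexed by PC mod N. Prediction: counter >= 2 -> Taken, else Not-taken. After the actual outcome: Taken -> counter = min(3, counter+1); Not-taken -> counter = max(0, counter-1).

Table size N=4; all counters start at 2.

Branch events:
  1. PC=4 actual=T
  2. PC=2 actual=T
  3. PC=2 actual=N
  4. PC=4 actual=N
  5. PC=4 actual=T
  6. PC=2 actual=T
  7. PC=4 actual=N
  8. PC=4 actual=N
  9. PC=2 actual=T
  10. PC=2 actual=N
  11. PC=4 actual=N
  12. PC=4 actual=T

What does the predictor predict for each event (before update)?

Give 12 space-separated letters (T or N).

Ev 1: PC=4 idx=0 pred=T actual=T -> ctr[0]=3
Ev 2: PC=2 idx=2 pred=T actual=T -> ctr[2]=3
Ev 3: PC=2 idx=2 pred=T actual=N -> ctr[2]=2
Ev 4: PC=4 idx=0 pred=T actual=N -> ctr[0]=2
Ev 5: PC=4 idx=0 pred=T actual=T -> ctr[0]=3
Ev 6: PC=2 idx=2 pred=T actual=T -> ctr[2]=3
Ev 7: PC=4 idx=0 pred=T actual=N -> ctr[0]=2
Ev 8: PC=4 idx=0 pred=T actual=N -> ctr[0]=1
Ev 9: PC=2 idx=2 pred=T actual=T -> ctr[2]=3
Ev 10: PC=2 idx=2 pred=T actual=N -> ctr[2]=2
Ev 11: PC=4 idx=0 pred=N actual=N -> ctr[0]=0
Ev 12: PC=4 idx=0 pred=N actual=T -> ctr[0]=1

Answer: T T T T T T T T T T N N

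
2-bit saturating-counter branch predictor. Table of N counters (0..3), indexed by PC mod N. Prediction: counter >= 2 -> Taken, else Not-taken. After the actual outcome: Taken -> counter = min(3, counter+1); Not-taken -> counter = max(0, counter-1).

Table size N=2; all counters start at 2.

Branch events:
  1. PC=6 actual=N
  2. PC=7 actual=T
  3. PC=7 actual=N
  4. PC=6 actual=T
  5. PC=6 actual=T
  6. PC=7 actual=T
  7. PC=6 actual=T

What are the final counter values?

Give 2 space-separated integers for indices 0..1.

Ev 1: PC=6 idx=0 pred=T actual=N -> ctr[0]=1
Ev 2: PC=7 idx=1 pred=T actual=T -> ctr[1]=3
Ev 3: PC=7 idx=1 pred=T actual=N -> ctr[1]=2
Ev 4: PC=6 idx=0 pred=N actual=T -> ctr[0]=2
Ev 5: PC=6 idx=0 pred=T actual=T -> ctr[0]=3
Ev 6: PC=7 idx=1 pred=T actual=T -> ctr[1]=3
Ev 7: PC=6 idx=0 pred=T actual=T -> ctr[0]=3

Answer: 3 3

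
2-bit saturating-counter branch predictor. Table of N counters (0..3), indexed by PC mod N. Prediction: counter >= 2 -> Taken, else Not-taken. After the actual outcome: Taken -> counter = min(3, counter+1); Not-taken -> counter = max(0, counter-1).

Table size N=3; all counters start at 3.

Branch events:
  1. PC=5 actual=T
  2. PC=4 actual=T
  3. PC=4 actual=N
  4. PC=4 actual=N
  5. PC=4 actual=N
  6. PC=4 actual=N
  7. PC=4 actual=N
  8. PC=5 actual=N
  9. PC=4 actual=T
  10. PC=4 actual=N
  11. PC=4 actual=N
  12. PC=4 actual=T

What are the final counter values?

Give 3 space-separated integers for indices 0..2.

Ev 1: PC=5 idx=2 pred=T actual=T -> ctr[2]=3
Ev 2: PC=4 idx=1 pred=T actual=T -> ctr[1]=3
Ev 3: PC=4 idx=1 pred=T actual=N -> ctr[1]=2
Ev 4: PC=4 idx=1 pred=T actual=N -> ctr[1]=1
Ev 5: PC=4 idx=1 pred=N actual=N -> ctr[1]=0
Ev 6: PC=4 idx=1 pred=N actual=N -> ctr[1]=0
Ev 7: PC=4 idx=1 pred=N actual=N -> ctr[1]=0
Ev 8: PC=5 idx=2 pred=T actual=N -> ctr[2]=2
Ev 9: PC=4 idx=1 pred=N actual=T -> ctr[1]=1
Ev 10: PC=4 idx=1 pred=N actual=N -> ctr[1]=0
Ev 11: PC=4 idx=1 pred=N actual=N -> ctr[1]=0
Ev 12: PC=4 idx=1 pred=N actual=T -> ctr[1]=1

Answer: 3 1 2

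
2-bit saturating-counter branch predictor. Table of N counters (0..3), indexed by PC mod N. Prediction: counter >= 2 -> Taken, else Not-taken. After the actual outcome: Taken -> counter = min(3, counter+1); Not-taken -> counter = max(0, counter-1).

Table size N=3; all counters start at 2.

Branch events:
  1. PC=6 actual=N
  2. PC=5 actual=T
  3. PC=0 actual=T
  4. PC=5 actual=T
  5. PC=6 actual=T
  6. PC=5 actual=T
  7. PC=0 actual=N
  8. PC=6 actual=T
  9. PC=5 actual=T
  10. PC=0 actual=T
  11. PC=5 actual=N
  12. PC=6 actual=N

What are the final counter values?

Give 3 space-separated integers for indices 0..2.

Answer: 2 2 2

Derivation:
Ev 1: PC=6 idx=0 pred=T actual=N -> ctr[0]=1
Ev 2: PC=5 idx=2 pred=T actual=T -> ctr[2]=3
Ev 3: PC=0 idx=0 pred=N actual=T -> ctr[0]=2
Ev 4: PC=5 idx=2 pred=T actual=T -> ctr[2]=3
Ev 5: PC=6 idx=0 pred=T actual=T -> ctr[0]=3
Ev 6: PC=5 idx=2 pred=T actual=T -> ctr[2]=3
Ev 7: PC=0 idx=0 pred=T actual=N -> ctr[0]=2
Ev 8: PC=6 idx=0 pred=T actual=T -> ctr[0]=3
Ev 9: PC=5 idx=2 pred=T actual=T -> ctr[2]=3
Ev 10: PC=0 idx=0 pred=T actual=T -> ctr[0]=3
Ev 11: PC=5 idx=2 pred=T actual=N -> ctr[2]=2
Ev 12: PC=6 idx=0 pred=T actual=N -> ctr[0]=2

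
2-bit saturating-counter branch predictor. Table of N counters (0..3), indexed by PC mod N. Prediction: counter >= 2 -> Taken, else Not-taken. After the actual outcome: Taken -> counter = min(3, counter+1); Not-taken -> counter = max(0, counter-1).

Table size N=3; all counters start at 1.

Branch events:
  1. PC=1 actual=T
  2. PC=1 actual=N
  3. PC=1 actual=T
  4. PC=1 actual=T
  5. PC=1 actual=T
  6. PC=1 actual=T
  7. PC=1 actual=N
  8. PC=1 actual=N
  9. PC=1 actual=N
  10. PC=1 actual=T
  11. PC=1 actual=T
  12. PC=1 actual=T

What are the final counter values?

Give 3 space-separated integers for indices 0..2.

Answer: 1 3 1

Derivation:
Ev 1: PC=1 idx=1 pred=N actual=T -> ctr[1]=2
Ev 2: PC=1 idx=1 pred=T actual=N -> ctr[1]=1
Ev 3: PC=1 idx=1 pred=N actual=T -> ctr[1]=2
Ev 4: PC=1 idx=1 pred=T actual=T -> ctr[1]=3
Ev 5: PC=1 idx=1 pred=T actual=T -> ctr[1]=3
Ev 6: PC=1 idx=1 pred=T actual=T -> ctr[1]=3
Ev 7: PC=1 idx=1 pred=T actual=N -> ctr[1]=2
Ev 8: PC=1 idx=1 pred=T actual=N -> ctr[1]=1
Ev 9: PC=1 idx=1 pred=N actual=N -> ctr[1]=0
Ev 10: PC=1 idx=1 pred=N actual=T -> ctr[1]=1
Ev 11: PC=1 idx=1 pred=N actual=T -> ctr[1]=2
Ev 12: PC=1 idx=1 pred=T actual=T -> ctr[1]=3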